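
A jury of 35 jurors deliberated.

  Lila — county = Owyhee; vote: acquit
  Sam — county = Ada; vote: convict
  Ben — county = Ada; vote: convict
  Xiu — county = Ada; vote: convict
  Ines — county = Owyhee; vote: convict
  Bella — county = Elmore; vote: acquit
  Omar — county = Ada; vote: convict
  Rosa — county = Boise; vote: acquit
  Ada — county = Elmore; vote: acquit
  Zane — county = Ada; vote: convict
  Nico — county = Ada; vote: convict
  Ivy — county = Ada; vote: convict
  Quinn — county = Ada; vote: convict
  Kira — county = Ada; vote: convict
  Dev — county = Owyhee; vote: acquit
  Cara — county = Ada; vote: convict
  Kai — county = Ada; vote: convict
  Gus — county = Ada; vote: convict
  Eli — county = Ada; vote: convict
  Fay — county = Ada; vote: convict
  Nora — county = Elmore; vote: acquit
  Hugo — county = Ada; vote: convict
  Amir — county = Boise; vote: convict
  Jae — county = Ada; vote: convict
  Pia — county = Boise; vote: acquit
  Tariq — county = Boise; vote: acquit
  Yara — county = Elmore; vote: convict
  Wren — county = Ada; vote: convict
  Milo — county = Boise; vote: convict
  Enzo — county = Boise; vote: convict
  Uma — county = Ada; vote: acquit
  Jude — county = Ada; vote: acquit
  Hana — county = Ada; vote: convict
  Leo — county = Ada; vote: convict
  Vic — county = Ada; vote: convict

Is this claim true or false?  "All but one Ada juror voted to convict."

The determiner here denotes the relation: |A ∖ B| = 1.
|A| = 22, |A ∩ B| = 20, |A ∖ B| = 2.
|A ∖ B| = 2, so the statement is false.

False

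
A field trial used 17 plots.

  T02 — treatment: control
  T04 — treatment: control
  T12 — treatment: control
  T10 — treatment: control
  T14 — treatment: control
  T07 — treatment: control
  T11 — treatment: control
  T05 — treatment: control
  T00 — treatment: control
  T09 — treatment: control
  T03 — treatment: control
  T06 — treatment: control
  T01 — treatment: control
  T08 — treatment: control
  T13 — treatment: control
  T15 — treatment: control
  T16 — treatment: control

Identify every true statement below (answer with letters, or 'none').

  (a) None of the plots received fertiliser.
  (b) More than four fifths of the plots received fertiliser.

|A| = 17, |A ∩ B| = 0, |A ∖ B| = 17.
(a) A ∩ B = ∅ (|A ∩ B| = 0): holds.
(b) |A ∩ B| / |A| > 4/5: fails.

(a)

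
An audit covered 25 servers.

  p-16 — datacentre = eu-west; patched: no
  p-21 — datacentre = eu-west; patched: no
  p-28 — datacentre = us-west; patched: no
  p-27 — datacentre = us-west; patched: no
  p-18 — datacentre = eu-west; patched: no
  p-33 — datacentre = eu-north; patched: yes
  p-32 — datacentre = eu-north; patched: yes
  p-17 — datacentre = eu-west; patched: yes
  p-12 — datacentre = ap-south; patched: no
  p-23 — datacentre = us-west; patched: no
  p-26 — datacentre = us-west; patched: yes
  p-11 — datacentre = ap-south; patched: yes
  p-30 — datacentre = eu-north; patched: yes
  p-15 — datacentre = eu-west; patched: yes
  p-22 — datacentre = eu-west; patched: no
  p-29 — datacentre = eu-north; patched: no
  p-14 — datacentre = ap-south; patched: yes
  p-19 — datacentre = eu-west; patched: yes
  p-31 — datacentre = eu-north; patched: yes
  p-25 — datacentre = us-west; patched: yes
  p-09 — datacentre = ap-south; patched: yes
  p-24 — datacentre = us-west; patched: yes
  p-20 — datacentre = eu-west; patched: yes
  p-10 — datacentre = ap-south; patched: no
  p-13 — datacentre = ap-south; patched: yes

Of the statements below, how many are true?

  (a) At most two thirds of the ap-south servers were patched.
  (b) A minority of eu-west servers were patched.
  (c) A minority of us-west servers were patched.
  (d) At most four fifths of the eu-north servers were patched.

2

(a) ap-south: |A| = 6, |A ∩ B| = 4; needs |A ∩ B| / |A| ≤ 2/3 — true.
(b) eu-west: |A| = 8, |A ∩ B| = 4; needs |A ∩ B| < |A ∖ B| — false.
(c) us-west: |A| = 6, |A ∩ B| = 3; needs |A ∩ B| < |A ∖ B| — false.
(d) eu-north: |A| = 5, |A ∩ B| = 4; needs |A ∩ B| / |A| ≤ 4/5 — true.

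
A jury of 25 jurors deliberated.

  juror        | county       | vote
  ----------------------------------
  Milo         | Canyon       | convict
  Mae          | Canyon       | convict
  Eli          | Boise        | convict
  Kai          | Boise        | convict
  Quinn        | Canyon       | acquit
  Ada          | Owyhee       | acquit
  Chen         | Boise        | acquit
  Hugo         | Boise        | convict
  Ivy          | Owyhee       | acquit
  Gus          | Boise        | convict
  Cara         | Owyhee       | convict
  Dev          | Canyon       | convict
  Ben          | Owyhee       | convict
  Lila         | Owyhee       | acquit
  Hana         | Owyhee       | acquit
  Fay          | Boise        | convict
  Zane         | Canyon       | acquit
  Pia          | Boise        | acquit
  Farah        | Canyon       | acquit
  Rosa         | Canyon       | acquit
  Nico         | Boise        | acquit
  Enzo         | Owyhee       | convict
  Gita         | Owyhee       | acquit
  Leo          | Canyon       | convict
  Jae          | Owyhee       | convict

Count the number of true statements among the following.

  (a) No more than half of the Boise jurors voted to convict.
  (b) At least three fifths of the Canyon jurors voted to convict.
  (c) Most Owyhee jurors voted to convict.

0

(a) Boise: |A| = 8, |A ∩ B| = 5; needs |A ∩ B| ≤ |A ∖ B| — false.
(b) Canyon: |A| = 8, |A ∩ B| = 4; needs |A ∩ B| / |A| ≥ 3/5 — false.
(c) Owyhee: |A| = 9, |A ∩ B| = 4; needs |A ∩ B| > |A ∖ B| — false.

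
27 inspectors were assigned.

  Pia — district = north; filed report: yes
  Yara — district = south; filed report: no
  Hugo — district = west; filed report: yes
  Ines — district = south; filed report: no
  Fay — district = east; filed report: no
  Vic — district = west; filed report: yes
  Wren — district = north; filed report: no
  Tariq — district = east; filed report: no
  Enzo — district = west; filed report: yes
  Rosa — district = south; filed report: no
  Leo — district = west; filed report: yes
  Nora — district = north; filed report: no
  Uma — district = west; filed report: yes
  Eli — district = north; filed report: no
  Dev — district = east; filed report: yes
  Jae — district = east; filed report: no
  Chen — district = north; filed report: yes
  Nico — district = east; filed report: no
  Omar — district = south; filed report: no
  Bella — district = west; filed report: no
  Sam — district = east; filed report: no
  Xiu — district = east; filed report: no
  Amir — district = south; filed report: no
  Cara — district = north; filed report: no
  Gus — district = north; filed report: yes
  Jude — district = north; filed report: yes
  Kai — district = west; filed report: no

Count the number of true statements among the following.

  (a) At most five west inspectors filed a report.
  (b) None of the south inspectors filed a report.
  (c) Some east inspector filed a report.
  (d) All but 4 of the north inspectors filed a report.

(a) west: |A| = 7, |A ∩ B| = 5; needs |A ∩ B| ≤ 5 — true.
(b) south: |A| = 5, |A ∩ B| = 0; needs A ∩ B = ∅ (|A ∩ B| = 0) — true.
(c) east: |A| = 7, |A ∩ B| = 1; needs A ∩ B ≠ ∅ (|A ∩ B| ≥ 1) — true.
(d) north: |A| = 8, |A ∩ B| = 4; needs |A ∖ B| = 4 — true.

4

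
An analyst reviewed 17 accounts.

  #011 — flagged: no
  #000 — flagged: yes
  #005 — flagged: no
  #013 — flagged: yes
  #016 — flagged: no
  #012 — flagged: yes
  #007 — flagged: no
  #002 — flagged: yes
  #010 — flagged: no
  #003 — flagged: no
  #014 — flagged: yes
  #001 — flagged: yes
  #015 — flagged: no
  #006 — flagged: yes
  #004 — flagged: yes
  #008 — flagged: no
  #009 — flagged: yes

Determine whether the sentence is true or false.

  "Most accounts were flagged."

'Most accounts were flagged' holds iff |A ∩ B| > |A ∖ B|.
|A| = 17, |A ∩ B| = 9, |A ∖ B| = 8.
9 > 8, so the statement is true.

True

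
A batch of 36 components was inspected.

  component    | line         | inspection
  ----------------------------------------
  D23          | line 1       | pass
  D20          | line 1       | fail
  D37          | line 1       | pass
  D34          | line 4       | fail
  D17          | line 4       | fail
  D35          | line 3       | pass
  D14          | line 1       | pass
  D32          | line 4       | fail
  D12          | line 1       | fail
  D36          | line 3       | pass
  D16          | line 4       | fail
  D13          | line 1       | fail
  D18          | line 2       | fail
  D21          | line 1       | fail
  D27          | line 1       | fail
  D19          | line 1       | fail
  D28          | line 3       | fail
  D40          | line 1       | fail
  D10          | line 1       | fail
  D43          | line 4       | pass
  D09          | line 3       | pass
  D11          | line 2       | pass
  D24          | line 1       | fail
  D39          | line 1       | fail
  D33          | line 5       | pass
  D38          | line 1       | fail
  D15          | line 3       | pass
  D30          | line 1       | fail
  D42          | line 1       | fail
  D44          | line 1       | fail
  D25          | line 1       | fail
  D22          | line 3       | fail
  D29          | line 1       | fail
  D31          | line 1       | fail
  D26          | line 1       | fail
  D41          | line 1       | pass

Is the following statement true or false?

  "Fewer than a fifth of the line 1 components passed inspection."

True

'Fewer than a fifth of the line 1 components passed inspection' holds iff |A ∩ B| / |A| < 1/5.
|A| = 22, |A ∩ B| = 4, |A ∖ B| = 18.
|A ∩ B|/|A| = 4/22, so the statement is true.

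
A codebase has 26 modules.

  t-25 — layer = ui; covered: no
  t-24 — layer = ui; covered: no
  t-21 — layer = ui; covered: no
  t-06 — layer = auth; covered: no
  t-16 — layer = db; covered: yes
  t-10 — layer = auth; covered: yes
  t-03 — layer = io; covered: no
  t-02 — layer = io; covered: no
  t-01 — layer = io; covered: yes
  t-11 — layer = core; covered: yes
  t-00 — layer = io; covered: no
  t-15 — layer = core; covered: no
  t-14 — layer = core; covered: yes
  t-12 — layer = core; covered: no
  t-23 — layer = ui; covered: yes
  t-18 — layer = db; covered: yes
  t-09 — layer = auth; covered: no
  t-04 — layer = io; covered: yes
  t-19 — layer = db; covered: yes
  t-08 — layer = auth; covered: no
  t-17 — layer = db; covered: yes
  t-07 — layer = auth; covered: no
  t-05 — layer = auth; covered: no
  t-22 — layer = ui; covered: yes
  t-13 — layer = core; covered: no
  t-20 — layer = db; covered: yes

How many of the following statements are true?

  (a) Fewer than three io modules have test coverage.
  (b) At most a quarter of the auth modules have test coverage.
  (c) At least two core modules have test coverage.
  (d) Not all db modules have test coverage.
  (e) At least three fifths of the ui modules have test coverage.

3

(a) io: |A| = 5, |A ∩ B| = 2; needs |A ∩ B| < 3 — true.
(b) auth: |A| = 6, |A ∩ B| = 1; needs |A ∩ B| / |A| ≤ 1/4 — true.
(c) core: |A| = 5, |A ∩ B| = 2; needs |A ∩ B| ≥ 2 — true.
(d) db: |A| = 5, |A ∩ B| = 5; needs A ⊄ B (|A ∖ B| ≥ 1) — false.
(e) ui: |A| = 5, |A ∩ B| = 2; needs |A ∩ B| / |A| ≥ 3/5 — false.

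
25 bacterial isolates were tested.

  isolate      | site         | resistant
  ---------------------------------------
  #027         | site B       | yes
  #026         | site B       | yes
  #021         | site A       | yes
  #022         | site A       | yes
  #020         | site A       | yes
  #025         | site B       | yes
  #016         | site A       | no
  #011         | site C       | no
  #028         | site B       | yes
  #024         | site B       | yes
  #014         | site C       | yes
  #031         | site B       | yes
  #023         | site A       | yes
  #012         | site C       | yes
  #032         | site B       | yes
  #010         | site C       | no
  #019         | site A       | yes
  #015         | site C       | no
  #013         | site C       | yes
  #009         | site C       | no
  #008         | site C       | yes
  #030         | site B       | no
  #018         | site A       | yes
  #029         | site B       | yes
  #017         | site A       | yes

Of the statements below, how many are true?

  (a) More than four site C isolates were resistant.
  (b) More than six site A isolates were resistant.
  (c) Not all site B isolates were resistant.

2

(a) site C: |A| = 8, |A ∩ B| = 4; needs |A ∩ B| > 4 — false.
(b) site A: |A| = 8, |A ∩ B| = 7; needs |A ∩ B| > 6 — true.
(c) site B: |A| = 9, |A ∩ B| = 8; needs A ⊄ B (|A ∖ B| ≥ 1) — true.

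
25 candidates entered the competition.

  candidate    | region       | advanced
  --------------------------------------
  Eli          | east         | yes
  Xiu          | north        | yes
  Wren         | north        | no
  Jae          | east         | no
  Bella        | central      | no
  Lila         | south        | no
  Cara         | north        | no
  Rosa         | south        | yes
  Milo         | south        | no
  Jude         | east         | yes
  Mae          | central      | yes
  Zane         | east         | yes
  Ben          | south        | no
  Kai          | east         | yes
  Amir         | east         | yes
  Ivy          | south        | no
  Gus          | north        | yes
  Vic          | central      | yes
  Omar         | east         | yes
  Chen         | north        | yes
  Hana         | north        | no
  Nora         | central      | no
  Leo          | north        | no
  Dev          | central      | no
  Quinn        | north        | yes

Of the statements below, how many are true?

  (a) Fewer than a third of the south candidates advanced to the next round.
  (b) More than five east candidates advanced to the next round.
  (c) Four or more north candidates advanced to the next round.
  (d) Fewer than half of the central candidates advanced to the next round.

4

(a) south: |A| = 5, |A ∩ B| = 1; needs |A ∩ B| / |A| < 1/3 — true.
(b) east: |A| = 7, |A ∩ B| = 6; needs |A ∩ B| > 5 — true.
(c) north: |A| = 8, |A ∩ B| = 4; needs |A ∩ B| ≥ 4 — true.
(d) central: |A| = 5, |A ∩ B| = 2; needs |A ∩ B| < |A ∖ B| — true.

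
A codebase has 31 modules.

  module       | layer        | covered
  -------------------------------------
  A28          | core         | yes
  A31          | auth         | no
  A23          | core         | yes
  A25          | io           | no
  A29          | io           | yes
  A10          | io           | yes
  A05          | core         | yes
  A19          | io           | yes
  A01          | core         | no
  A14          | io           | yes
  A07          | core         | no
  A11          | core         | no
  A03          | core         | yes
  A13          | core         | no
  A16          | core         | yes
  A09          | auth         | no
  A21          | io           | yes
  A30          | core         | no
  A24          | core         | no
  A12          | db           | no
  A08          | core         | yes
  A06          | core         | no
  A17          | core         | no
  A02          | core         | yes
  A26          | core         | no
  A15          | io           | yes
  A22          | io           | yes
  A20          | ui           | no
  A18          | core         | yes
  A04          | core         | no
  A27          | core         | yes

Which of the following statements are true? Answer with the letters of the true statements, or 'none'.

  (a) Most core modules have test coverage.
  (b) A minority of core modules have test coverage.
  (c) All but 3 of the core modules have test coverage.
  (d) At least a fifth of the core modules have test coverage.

(b), (d)

|A| = 19, |A ∩ B| = 9, |A ∖ B| = 10.
(a) |A ∩ B| > |A ∖ B|: fails.
(b) |A ∩ B| < |A ∖ B|: holds.
(c) |A ∖ B| = 3: fails.
(d) |A ∩ B| / |A| ≥ 1/5: holds.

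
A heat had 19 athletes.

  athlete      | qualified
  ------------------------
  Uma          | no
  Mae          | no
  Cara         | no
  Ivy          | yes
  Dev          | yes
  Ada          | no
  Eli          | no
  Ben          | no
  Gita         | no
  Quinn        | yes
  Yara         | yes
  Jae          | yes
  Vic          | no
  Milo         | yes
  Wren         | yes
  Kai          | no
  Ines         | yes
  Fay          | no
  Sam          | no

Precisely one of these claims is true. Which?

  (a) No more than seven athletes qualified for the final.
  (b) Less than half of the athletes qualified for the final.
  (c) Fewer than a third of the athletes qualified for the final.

|A| = 19, |A ∩ B| = 8, |A ∖ B| = 11.
(a) requires |A ∩ B| ≤ 7: false.
(b) requires |A ∩ B| < |A ∖ B|: true.
(c) requires |A ∩ B| / |A| < 1/3: false.

(b)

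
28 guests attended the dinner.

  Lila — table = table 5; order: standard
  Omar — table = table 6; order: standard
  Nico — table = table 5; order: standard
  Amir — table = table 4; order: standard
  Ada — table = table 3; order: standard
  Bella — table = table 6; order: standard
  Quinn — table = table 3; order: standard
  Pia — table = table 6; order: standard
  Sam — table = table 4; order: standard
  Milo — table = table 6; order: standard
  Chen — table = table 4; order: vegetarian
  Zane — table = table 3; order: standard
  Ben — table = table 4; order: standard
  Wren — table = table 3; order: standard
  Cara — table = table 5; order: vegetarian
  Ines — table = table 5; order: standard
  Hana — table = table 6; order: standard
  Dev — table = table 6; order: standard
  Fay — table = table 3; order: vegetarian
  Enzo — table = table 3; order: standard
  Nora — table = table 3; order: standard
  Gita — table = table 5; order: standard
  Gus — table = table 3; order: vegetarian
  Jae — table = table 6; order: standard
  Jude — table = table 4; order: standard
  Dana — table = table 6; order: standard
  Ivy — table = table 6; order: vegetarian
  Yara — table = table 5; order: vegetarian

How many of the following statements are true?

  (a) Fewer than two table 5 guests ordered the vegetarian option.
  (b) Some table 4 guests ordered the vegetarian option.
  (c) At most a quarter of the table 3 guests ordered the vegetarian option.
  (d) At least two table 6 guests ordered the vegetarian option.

(a) table 5: |A| = 6, |A ∩ B| = 2; needs |A ∩ B| < 2 — false.
(b) table 4: |A| = 5, |A ∩ B| = 1; needs A ∩ B ≠ ∅ (|A ∩ B| ≥ 1) — true.
(c) table 3: |A| = 8, |A ∩ B| = 2; needs |A ∩ B| / |A| ≤ 1/4 — true.
(d) table 6: |A| = 9, |A ∩ B| = 1; needs |A ∩ B| ≥ 2 — false.

2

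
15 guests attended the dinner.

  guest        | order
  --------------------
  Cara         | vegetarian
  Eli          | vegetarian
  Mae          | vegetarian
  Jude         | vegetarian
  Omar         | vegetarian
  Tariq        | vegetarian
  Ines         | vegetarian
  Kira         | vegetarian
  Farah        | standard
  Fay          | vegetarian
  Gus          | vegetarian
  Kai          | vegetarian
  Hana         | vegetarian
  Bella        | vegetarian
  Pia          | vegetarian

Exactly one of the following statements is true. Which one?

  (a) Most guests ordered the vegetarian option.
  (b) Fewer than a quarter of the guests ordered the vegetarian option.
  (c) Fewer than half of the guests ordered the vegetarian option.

(a)

|A| = 15, |A ∩ B| = 14, |A ∖ B| = 1.
(a) requires |A ∩ B| > |A ∖ B|: true.
(b) requires |A ∩ B| / |A| < 1/4: false.
(c) requires |A ∩ B| < |A ∖ B|: false.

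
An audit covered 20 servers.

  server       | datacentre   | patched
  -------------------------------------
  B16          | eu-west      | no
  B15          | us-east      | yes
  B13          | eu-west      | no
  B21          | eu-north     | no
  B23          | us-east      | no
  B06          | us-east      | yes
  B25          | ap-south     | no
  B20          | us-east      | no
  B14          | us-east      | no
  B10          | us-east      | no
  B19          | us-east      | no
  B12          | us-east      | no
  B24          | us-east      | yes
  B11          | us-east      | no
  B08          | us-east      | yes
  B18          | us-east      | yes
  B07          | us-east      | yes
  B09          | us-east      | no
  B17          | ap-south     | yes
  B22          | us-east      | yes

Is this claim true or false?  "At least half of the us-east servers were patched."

False

'At least half of the us-east servers were patched' holds iff |A ∩ B| ≥ |A ∖ B|.
|A| = 15, |A ∩ B| = 7, |A ∖ B| = 8.
7 < 8, so the statement is false.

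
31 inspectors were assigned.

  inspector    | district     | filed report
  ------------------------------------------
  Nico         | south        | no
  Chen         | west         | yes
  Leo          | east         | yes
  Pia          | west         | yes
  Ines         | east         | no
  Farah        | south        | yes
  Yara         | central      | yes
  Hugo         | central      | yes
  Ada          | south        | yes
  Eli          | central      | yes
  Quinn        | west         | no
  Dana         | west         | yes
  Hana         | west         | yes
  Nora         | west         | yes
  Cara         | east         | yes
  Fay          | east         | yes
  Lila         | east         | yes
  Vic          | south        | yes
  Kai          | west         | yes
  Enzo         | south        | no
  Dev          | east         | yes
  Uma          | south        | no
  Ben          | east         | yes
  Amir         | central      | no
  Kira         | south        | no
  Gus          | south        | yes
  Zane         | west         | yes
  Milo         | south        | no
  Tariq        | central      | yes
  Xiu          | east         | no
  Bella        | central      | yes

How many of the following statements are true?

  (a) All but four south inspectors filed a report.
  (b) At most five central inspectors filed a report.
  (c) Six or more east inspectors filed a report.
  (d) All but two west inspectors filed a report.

(a) south: |A| = 9, |A ∩ B| = 4; needs |A ∖ B| = 4 — false.
(b) central: |A| = 6, |A ∩ B| = 5; needs |A ∩ B| ≤ 5 — true.
(c) east: |A| = 8, |A ∩ B| = 6; needs |A ∩ B| ≥ 6 — true.
(d) west: |A| = 8, |A ∩ B| = 7; needs |A ∖ B| = 2 — false.

2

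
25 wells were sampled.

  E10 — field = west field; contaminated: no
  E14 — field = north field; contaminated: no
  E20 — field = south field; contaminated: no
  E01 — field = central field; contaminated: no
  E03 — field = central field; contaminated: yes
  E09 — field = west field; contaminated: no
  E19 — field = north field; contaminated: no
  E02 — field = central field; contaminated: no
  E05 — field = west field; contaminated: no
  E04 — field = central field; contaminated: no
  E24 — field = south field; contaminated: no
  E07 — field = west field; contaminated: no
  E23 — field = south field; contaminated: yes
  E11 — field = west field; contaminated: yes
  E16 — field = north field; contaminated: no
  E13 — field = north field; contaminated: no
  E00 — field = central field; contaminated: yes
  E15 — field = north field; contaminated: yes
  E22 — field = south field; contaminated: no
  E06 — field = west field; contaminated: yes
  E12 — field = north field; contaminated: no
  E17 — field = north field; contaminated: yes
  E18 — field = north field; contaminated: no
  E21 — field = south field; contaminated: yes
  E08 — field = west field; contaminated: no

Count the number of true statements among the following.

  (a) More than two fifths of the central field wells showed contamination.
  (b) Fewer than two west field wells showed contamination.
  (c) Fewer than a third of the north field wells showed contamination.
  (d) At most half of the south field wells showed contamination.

(a) central field: |A| = 5, |A ∩ B| = 2; needs |A ∩ B| / |A| > 2/5 — false.
(b) west field: |A| = 7, |A ∩ B| = 2; needs |A ∩ B| < 2 — false.
(c) north field: |A| = 8, |A ∩ B| = 2; needs |A ∩ B| / |A| < 1/3 — true.
(d) south field: |A| = 5, |A ∩ B| = 2; needs |A ∩ B| ≤ |A ∖ B| — true.

2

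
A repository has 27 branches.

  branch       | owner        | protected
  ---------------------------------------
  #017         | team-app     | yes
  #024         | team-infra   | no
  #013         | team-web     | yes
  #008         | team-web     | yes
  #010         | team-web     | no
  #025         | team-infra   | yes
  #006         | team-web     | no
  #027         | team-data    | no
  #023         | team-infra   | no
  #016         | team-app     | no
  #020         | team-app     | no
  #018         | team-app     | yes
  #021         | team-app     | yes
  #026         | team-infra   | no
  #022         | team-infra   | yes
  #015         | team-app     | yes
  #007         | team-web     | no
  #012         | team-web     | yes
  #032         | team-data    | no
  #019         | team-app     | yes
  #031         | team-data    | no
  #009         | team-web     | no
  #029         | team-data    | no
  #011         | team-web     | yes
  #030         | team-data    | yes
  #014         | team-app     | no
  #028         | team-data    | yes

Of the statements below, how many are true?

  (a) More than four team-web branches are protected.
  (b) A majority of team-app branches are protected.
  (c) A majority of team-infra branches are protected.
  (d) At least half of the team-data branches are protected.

(a) team-web: |A| = 8, |A ∩ B| = 4; needs |A ∩ B| > 4 — false.
(b) team-app: |A| = 8, |A ∩ B| = 5; needs |A ∩ B| > |A ∖ B| — true.
(c) team-infra: |A| = 5, |A ∩ B| = 2; needs |A ∩ B| > |A ∖ B| — false.
(d) team-data: |A| = 6, |A ∩ B| = 2; needs |A ∩ B| ≥ |A ∖ B| — false.

1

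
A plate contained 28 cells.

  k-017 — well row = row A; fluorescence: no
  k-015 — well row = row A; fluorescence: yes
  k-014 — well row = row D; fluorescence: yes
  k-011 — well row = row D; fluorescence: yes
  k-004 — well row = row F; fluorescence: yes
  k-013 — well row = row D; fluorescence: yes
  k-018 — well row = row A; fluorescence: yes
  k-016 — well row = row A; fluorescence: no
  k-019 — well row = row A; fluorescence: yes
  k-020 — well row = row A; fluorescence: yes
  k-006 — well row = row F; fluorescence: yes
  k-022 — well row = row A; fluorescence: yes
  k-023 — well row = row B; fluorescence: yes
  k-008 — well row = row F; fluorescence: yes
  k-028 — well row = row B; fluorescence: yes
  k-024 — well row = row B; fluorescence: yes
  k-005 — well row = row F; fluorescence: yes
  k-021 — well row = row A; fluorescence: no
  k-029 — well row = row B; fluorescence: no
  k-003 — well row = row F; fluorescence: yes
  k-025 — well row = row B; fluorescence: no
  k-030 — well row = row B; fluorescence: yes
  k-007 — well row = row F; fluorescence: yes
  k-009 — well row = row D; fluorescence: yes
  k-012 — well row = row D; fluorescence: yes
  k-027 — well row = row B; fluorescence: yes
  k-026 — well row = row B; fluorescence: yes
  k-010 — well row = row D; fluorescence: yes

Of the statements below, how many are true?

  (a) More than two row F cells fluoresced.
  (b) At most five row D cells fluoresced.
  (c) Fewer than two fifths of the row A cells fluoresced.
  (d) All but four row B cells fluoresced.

(a) row F: |A| = 6, |A ∩ B| = 6; needs |A ∩ B| > 2 — true.
(b) row D: |A| = 6, |A ∩ B| = 6; needs |A ∩ B| ≤ 5 — false.
(c) row A: |A| = 8, |A ∩ B| = 5; needs |A ∩ B| / |A| < 2/5 — false.
(d) row B: |A| = 8, |A ∩ B| = 6; needs |A ∖ B| = 4 — false.

1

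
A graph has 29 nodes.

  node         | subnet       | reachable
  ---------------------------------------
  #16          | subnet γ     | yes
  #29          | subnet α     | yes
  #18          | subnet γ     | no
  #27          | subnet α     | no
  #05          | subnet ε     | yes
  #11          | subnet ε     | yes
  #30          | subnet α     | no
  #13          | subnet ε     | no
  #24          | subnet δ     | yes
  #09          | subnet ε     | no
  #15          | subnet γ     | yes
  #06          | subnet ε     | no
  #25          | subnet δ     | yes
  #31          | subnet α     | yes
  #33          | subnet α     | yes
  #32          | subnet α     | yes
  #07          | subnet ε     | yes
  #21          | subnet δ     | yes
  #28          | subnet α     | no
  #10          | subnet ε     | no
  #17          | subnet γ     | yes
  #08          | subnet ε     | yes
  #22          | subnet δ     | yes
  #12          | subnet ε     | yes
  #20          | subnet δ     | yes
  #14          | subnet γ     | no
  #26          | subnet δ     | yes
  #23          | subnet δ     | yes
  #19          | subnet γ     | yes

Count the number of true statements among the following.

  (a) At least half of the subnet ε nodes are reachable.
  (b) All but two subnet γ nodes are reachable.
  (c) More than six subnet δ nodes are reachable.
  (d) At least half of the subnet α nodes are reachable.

4

(a) subnet ε: |A| = 9, |A ∩ B| = 5; needs |A ∩ B| ≥ |A ∖ B| — true.
(b) subnet γ: |A| = 6, |A ∩ B| = 4; needs |A ∖ B| = 2 — true.
(c) subnet δ: |A| = 7, |A ∩ B| = 7; needs |A ∩ B| > 6 — true.
(d) subnet α: |A| = 7, |A ∩ B| = 4; needs |A ∩ B| ≥ |A ∖ B| — true.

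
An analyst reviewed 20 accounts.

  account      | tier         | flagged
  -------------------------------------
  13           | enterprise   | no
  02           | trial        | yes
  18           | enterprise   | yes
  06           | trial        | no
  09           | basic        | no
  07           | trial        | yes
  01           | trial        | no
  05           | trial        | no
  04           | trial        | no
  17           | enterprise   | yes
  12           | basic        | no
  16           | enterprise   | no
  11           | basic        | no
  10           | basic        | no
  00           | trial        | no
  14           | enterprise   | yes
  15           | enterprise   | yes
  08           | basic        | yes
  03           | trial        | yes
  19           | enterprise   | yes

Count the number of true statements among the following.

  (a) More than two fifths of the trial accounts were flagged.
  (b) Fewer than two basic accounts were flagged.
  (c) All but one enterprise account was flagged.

1

(a) trial: |A| = 8, |A ∩ B| = 3; needs |A ∩ B| / |A| > 2/5 — false.
(b) basic: |A| = 5, |A ∩ B| = 1; needs |A ∩ B| < 2 — true.
(c) enterprise: |A| = 7, |A ∩ B| = 5; needs |A ∖ B| = 1 — false.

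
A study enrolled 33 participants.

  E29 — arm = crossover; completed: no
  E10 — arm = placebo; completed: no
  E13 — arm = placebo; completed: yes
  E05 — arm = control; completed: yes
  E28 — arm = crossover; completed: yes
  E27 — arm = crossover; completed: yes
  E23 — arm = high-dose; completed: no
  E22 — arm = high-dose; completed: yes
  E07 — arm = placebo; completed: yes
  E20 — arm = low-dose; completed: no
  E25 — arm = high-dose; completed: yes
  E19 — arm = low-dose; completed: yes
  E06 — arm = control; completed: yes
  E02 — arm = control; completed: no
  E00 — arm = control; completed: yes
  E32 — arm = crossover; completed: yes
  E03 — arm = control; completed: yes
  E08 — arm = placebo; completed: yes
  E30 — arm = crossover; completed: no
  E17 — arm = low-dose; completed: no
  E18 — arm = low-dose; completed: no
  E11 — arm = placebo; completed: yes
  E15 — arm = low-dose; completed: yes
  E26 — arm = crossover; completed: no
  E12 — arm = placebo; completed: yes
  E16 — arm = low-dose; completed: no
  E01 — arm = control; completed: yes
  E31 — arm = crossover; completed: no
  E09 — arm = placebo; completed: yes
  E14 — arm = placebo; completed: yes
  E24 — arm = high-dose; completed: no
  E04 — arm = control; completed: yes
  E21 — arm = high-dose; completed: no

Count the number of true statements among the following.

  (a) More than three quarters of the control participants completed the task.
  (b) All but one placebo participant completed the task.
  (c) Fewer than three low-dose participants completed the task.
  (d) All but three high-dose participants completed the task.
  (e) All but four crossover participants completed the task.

(a) control: |A| = 7, |A ∩ B| = 6; needs |A ∩ B| / |A| > 3/4 — true.
(b) placebo: |A| = 8, |A ∩ B| = 7; needs |A ∖ B| = 1 — true.
(c) low-dose: |A| = 6, |A ∩ B| = 2; needs |A ∩ B| < 3 — true.
(d) high-dose: |A| = 5, |A ∩ B| = 2; needs |A ∖ B| = 3 — true.
(e) crossover: |A| = 7, |A ∩ B| = 3; needs |A ∖ B| = 4 — true.

5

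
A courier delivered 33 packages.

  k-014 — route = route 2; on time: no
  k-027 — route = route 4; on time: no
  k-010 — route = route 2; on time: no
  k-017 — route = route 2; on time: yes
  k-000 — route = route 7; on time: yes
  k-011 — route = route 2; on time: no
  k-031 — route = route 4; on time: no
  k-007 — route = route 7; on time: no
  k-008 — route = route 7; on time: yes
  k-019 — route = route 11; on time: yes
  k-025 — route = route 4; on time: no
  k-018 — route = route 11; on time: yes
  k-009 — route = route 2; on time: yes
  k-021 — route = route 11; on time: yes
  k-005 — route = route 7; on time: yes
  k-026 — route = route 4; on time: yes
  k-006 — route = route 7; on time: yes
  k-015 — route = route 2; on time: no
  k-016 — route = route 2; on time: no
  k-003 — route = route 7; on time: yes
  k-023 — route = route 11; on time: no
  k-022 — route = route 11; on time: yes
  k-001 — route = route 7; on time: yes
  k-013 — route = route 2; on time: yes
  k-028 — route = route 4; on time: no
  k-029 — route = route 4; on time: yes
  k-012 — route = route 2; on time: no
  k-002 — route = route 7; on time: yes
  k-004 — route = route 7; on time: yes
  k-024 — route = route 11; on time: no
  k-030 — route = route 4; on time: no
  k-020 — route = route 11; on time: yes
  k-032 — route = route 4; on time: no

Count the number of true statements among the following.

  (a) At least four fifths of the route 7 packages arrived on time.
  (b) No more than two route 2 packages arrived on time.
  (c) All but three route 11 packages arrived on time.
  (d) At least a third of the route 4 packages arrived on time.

1

(a) route 7: |A| = 9, |A ∩ B| = 8; needs |A ∩ B| / |A| ≥ 4/5 — true.
(b) route 2: |A| = 9, |A ∩ B| = 3; needs |A ∩ B| ≤ 2 — false.
(c) route 11: |A| = 7, |A ∩ B| = 5; needs |A ∖ B| = 3 — false.
(d) route 4: |A| = 8, |A ∩ B| = 2; needs |A ∩ B| / |A| ≥ 1/3 — false.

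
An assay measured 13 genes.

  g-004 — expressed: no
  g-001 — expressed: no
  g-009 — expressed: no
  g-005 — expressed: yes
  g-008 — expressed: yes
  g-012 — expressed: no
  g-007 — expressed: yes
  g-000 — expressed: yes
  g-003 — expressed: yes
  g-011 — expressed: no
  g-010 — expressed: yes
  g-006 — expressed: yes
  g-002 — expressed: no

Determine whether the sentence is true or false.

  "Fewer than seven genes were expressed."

False

The determiner here denotes the relation: |A ∩ B| < 7.
A (the restrictor) = {g-004, g-001, g-009, g-005, g-008, g-012, g-007, g-000, g-003, g-011, g-010, g-006, g-002}, |A| = 13.
A ∩ B = {g-005, g-008, g-007, g-000, g-003, g-010, g-006}, so |A ∩ B| = 7.
|A ∩ B| = 7, so the statement is false.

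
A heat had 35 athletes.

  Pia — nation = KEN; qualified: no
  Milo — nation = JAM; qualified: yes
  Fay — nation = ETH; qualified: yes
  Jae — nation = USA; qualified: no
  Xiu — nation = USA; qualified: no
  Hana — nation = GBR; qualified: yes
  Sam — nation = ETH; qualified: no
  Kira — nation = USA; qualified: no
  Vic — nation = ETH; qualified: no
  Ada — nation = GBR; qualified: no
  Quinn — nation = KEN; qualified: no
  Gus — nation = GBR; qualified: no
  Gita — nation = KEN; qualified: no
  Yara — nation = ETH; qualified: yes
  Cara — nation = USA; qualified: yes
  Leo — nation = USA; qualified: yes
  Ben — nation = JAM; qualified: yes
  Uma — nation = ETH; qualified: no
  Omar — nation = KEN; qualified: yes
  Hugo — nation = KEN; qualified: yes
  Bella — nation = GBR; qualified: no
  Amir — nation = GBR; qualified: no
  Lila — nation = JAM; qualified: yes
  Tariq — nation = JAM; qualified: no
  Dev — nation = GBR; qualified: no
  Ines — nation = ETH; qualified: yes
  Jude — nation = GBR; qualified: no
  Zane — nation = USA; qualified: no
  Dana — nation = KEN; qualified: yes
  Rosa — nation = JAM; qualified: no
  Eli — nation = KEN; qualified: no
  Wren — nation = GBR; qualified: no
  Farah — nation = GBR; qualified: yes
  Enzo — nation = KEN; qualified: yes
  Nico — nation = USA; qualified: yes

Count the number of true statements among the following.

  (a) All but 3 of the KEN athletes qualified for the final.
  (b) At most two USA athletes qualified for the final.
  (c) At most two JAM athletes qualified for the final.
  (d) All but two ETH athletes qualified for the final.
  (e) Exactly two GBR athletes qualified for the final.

1

(a) KEN: |A| = 8, |A ∩ B| = 4; needs |A ∖ B| = 3 — false.
(b) USA: |A| = 7, |A ∩ B| = 3; needs |A ∩ B| ≤ 2 — false.
(c) JAM: |A| = 5, |A ∩ B| = 3; needs |A ∩ B| ≤ 2 — false.
(d) ETH: |A| = 6, |A ∩ B| = 3; needs |A ∖ B| = 2 — false.
(e) GBR: |A| = 9, |A ∩ B| = 2; needs |A ∩ B| = 2 — true.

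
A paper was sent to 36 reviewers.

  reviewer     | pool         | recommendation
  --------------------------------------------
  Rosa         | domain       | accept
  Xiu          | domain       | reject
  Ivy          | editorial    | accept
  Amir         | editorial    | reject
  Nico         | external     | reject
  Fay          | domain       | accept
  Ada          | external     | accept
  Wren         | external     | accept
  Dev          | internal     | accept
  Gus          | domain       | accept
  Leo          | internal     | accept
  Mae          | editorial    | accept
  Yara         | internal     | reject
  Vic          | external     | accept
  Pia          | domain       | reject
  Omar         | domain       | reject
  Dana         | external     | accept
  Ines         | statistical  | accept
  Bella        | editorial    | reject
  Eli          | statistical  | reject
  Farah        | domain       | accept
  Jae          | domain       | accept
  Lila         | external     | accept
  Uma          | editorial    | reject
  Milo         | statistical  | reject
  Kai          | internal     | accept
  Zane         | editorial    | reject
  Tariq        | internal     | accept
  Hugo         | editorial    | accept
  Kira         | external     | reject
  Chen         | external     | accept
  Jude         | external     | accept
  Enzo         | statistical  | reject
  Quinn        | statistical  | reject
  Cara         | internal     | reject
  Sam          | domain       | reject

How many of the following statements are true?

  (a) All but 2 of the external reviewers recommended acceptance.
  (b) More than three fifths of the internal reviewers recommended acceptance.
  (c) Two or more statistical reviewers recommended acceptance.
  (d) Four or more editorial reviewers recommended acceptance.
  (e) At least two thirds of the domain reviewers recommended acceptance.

2

(a) external: |A| = 9, |A ∩ B| = 7; needs |A ∖ B| = 2 — true.
(b) internal: |A| = 6, |A ∩ B| = 4; needs |A ∩ B| / |A| > 3/5 — true.
(c) statistical: |A| = 5, |A ∩ B| = 1; needs |A ∩ B| ≥ 2 — false.
(d) editorial: |A| = 7, |A ∩ B| = 3; needs |A ∩ B| ≥ 4 — false.
(e) domain: |A| = 9, |A ∩ B| = 5; needs |A ∩ B| / |A| ≥ 2/3 — false.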